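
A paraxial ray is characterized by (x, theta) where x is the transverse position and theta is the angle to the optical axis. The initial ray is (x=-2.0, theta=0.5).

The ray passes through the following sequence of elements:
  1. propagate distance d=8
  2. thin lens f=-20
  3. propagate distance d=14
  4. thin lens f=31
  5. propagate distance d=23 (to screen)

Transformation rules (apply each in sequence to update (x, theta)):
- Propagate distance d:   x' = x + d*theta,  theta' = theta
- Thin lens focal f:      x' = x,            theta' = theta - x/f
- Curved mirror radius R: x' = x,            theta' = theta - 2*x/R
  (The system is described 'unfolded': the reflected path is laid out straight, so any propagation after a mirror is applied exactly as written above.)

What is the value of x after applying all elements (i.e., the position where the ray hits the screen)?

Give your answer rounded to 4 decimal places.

Answer: 16.4839

Derivation:
Initial: x=-2.0000 theta=0.5000
After 1 (propagate distance d=8): x=2.0000 theta=0.5000
After 2 (thin lens f=-20): x=2.0000 theta=0.6000
After 3 (propagate distance d=14): x=10.4000 theta=0.6000
After 4 (thin lens f=31): x=10.4000 theta=41/155 (≈0.2645)
After 5 (propagate distance d=23 (to screen)): x=511/31 (≈16.4839) theta=41/155 (≈0.2645)
Rounded to 4 decimal places: x = 16.4839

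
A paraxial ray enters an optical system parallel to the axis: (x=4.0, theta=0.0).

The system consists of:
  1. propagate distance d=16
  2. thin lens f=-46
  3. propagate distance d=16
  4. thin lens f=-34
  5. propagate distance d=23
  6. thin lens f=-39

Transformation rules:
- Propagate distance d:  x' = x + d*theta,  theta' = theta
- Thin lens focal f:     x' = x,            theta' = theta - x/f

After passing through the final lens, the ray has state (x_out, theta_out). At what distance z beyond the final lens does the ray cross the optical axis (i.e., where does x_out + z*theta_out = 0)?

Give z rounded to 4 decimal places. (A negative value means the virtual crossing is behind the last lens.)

Initial: x=4.0000 theta=0.0000
After 1 (propagate distance d=16): x=4.0000 theta=0.0000
After 2 (thin lens f=-46): x=4.0000 theta=2/23 (≈0.0870)
After 3 (propagate distance d=16): x=124/23 (≈5.3913) theta=2/23 (≈0.0870)
After 4 (thin lens f=-34): x=124/23 (≈5.3913) theta=96/391 (≈0.2455)
After 5 (propagate distance d=23): x=4316/391 (≈11.0384) theta=96/391 (≈0.2455)
After 6 (thin lens f=-39): x=4316/391 (≈11.0384) theta=620/1173 (≈0.5286)
z_focus = -x_out/theta_out = -(4316/391)/(620/1173) = -3237/155 ≈ -20.8839
Rounded to 4 decimal places: z = -20.8839

Answer: -20.8839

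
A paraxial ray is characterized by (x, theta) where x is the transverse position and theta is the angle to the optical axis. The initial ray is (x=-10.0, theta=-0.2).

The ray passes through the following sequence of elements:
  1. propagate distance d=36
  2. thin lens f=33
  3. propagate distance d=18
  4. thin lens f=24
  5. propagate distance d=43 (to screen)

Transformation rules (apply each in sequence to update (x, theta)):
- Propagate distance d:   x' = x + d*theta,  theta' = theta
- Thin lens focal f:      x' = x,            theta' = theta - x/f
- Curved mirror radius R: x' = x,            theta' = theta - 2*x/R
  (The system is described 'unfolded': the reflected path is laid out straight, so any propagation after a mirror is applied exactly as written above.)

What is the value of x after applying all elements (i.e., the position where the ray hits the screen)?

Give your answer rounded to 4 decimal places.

Initial: x=-10.0000 theta=-0.2000
After 1 (propagate distance d=36): x=-17.2000 theta=-0.2000
After 2 (thin lens f=33): x=-17.2000 theta=53/165 (≈0.3212)
After 3 (propagate distance d=18): x=-628/55 (≈-11.4182) theta=53/165 (≈0.3212)
After 4 (thin lens f=24): x=-628/55 (≈-11.4182) theta=263/330 (≈0.7970)
After 5 (propagate distance d=43 (to screen)): x=7541/330 (≈22.8515) theta=263/330 (≈0.7970)
Rounded to 4 decimal places: x = 22.8515

Answer: 22.8515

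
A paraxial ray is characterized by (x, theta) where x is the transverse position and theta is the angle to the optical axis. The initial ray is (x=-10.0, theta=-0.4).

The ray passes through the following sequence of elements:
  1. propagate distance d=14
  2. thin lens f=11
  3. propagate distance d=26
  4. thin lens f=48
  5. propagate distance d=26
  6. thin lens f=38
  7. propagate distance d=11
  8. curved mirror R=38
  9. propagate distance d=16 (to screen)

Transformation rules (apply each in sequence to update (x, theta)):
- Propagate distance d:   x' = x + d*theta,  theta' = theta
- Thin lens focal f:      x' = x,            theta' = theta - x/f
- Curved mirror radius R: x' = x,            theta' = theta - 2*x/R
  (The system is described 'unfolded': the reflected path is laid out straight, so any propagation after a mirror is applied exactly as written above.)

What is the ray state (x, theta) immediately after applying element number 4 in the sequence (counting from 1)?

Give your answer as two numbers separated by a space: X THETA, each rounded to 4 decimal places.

Answer: 10.8727 0.7917

Derivation:
Initial: x=-10.0000 theta=-0.4000
After 1 (propagate distance d=14): x=-15.6000 theta=-0.4000
After 2 (thin lens f=11): x=-15.6000 theta=56/55 (≈1.0182)
After 3 (propagate distance d=26): x=598/55 (≈10.8727) theta=56/55 (≈1.0182)
After 4 (thin lens f=48): x=598/55 (≈10.8727) theta=19/24 (≈0.7917)
Rounded to 4 decimal places: x = 10.8727, theta = 0.7917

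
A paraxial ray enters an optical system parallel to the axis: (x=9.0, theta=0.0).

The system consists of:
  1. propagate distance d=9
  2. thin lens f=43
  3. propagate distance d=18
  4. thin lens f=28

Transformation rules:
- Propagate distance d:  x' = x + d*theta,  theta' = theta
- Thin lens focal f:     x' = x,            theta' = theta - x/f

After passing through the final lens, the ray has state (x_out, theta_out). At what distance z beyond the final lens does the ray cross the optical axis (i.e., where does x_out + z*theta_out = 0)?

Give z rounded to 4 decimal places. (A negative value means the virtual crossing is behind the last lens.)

Answer: 13.2075

Derivation:
Initial: x=9.0000 theta=0.0000
After 1 (propagate distance d=9): x=9.0000 theta=0.0000
After 2 (thin lens f=43): x=9.0000 theta=-9/43 (≈-0.2093)
After 3 (propagate distance d=18): x=225/43 (≈5.2326) theta=-9/43 (≈-0.2093)
After 4 (thin lens f=28): x=225/43 (≈5.2326) theta=-477/1204 (≈-0.3962)
z_focus = -x_out/theta_out = -(225/43)/(-477/1204) = 700/53 ≈ 13.2075
Rounded to 4 decimal places: z = 13.2075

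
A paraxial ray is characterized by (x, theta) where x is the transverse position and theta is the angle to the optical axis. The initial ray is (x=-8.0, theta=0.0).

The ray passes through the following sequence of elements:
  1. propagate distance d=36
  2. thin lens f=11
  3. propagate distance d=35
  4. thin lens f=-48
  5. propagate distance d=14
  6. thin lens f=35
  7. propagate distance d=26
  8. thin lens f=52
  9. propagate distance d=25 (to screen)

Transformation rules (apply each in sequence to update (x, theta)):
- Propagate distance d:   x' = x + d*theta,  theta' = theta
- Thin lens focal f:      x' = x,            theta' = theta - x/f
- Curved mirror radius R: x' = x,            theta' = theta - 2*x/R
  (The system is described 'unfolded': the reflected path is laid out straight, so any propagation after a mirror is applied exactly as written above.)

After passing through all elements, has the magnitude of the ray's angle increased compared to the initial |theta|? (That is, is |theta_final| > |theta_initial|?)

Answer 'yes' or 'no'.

Answer: yes

Derivation:
Initial: x=-8.0000 theta=0.0000
After 1 (propagate distance d=36): x=-8.0000 theta=0.0000
After 2 (thin lens f=11): x=-8.0000 theta=8/11 (≈0.7273)
After 3 (propagate distance d=35): x=192/11 (≈17.4545) theta=8/11 (≈0.7273)
After 4 (thin lens f=-48): x=192/11 (≈17.4545) theta=12/11 (≈1.0909)
After 5 (propagate distance d=14): x=360/11 (≈32.7273) theta=12/11 (≈1.0909)
After 6 (thin lens f=35): x=360/11 (≈32.7273) theta=12/77 (≈0.1558)
After 7 (propagate distance d=26): x=2832/77 (≈36.7792) theta=12/77 (≈0.1558)
After 8 (thin lens f=52): x=2832/77 (≈36.7792) theta=-552/1001 (≈-0.5514)
After 9 (propagate distance d=25 (to screen)): x=3288/143 (≈22.9930) theta=-552/1001 (≈-0.5514)
|theta_initial|=0.0000 |theta_final|=552/1001 (≈0.5514) -> increased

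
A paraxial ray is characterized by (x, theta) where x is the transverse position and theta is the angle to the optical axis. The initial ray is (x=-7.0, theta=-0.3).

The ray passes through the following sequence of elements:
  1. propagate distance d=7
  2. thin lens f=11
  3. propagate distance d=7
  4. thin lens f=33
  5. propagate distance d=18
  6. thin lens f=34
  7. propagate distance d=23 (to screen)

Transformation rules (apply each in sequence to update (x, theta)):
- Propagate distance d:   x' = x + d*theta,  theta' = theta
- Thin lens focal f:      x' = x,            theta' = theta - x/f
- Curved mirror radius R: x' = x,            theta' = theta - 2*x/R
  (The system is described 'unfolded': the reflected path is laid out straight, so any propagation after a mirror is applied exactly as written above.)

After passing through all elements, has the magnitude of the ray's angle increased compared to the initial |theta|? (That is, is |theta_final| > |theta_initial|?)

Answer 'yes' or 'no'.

Initial: x=-7.0000 theta=-0.3000
After 1 (propagate distance d=7): x=-9.1000 theta=-0.3000
After 2 (thin lens f=11): x=-9.1000 theta=29/55 (≈0.5273)
After 3 (propagate distance d=7): x=-119/22 (≈-5.4091) theta=29/55 (≈0.5273)
After 4 (thin lens f=33): x=-119/22 (≈-5.4091) theta=2509/3630 (≈0.6912)
After 5 (propagate distance d=18): x=8509/1210 (≈7.0322) theta=2509/3630 (≈0.6912)
After 6 (thin lens f=34): x=8509/1210 (≈7.0322) theta=59779/123420 (≈0.4844)
After 7 (propagate distance d=23 (to screen)): x=448567/24684 (≈18.1724) theta=59779/123420 (≈0.4844)
|theta_initial|=0.3000 |theta_final|=59779/123420 (≈0.4844) -> increased

Answer: yes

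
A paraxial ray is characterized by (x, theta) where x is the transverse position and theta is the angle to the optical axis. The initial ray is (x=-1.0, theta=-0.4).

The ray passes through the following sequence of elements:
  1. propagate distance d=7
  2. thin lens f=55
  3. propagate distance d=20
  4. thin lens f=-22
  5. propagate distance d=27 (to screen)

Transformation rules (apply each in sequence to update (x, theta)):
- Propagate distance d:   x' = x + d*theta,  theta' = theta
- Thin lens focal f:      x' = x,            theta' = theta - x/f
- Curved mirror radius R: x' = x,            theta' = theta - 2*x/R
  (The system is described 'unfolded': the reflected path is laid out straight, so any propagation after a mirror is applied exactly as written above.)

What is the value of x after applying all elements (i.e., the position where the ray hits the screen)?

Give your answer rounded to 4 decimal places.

Answer: -32.1387

Derivation:
Initial: x=-1.0000 theta=-0.4000
After 1 (propagate distance d=7): x=-3.8000 theta=-0.4000
After 2 (thin lens f=55): x=-3.8000 theta=-91/275 (≈-0.3309)
After 3 (propagate distance d=20): x=-573/55 (≈-10.4182) theta=-91/275 (≈-0.3309)
After 4 (thin lens f=-22): x=-573/55 (≈-10.4182) theta=-4867/6050 (≈-0.8045)
After 5 (propagate distance d=27 (to screen)): x=-194439/6050 (≈-32.1387) theta=-4867/6050 (≈-0.8045)
Rounded to 4 decimal places: x = -32.1387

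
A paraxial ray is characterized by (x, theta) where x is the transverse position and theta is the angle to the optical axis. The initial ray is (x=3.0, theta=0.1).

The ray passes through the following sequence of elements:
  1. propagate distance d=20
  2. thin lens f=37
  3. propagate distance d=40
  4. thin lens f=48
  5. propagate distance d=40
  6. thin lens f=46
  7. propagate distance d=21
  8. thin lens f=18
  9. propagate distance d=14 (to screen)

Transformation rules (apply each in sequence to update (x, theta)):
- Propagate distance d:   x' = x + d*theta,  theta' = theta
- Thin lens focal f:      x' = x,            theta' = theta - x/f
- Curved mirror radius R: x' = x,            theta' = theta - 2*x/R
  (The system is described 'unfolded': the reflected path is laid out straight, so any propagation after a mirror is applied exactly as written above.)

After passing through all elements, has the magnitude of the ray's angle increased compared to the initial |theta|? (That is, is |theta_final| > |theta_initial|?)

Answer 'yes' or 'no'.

Initial: x=3.0000 theta=0.1000
After 1 (propagate distance d=20): x=5.0000 theta=0.1000
After 2 (thin lens f=37): x=5.0000 theta=-13/370 (≈-0.0351)
After 3 (propagate distance d=40): x=133/37 (≈3.5946) theta=-13/370 (≈-0.0351)
After 4 (thin lens f=48): x=133/37 (≈3.5946) theta=-977/8880 (≈-0.1100)
After 5 (propagate distance d=40): x=-179/222 (≈-0.8063) theta=-977/8880 (≈-0.1100)
After 6 (thin lens f=46): x=-179/222 (≈-0.8063) theta=-6297/68080 (≈-0.0925)
After 7 (propagate distance d=21): x=-561391/204240 (≈-2.7487) theta=-6297/68080 (≈-0.0925)
After 8 (thin lens f=18): x=-561391/204240 (≈-2.7487) theta=221353/3676320 (≈0.0602)
After 9 (propagate distance d=14 (to screen)): x=-437881/229770 (≈-1.9057) theta=221353/3676320 (≈0.0602)
|theta_initial|=0.1000 |theta_final|=221353/3676320 (≈0.0602) -> not increased

Answer: no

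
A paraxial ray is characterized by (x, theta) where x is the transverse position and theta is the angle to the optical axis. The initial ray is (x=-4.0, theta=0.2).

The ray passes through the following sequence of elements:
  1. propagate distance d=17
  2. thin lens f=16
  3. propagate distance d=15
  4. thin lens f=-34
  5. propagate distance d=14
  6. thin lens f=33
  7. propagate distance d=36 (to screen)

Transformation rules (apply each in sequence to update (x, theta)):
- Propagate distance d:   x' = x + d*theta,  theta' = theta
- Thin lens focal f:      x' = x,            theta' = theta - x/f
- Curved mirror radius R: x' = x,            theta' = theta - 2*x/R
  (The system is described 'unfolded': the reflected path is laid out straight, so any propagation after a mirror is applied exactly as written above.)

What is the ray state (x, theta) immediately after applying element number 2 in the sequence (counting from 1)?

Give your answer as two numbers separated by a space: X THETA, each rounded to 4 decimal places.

Initial: x=-4.0000 theta=0.2000
After 1 (propagate distance d=17): x=-0.6000 theta=0.2000
After 2 (thin lens f=16): x=-0.6000 theta=0.2375
Rounded to 4 decimal places: x = -0.6000, theta = 0.2375

Answer: -0.6000 0.2375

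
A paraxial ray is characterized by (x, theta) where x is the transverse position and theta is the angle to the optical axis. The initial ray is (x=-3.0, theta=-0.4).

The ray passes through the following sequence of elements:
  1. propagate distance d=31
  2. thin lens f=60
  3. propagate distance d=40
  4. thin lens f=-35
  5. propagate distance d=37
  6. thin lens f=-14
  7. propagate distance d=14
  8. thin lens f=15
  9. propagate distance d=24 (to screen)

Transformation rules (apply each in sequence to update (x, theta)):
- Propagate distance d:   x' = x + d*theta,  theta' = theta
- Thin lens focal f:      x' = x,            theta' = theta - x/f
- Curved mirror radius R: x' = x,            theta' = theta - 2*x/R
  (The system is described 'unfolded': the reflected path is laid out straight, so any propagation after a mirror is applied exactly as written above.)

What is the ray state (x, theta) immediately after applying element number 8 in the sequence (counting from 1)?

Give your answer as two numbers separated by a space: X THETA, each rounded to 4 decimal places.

Answer: -108.0152 2.9698

Derivation:
Initial: x=-3.0000 theta=-0.4000
After 1 (propagate distance d=31): x=-15.4000 theta=-0.4000
After 2 (thin lens f=60): x=-15.4000 theta=-43/300 (≈-0.1433)
After 3 (propagate distance d=40): x=-317/15 (≈-21.1333) theta=-43/300 (≈-0.1433)
After 4 (thin lens f=-35): x=-317/15 (≈-21.1333) theta=-523/700 (≈-0.7471)
After 5 (propagate distance d=37): x=-102433/2100 (≈-48.7776) theta=-523/700 (≈-0.7471)
After 6 (thin lens f=-14): x=-102433/2100 (≈-48.7776) theta=-124399/29400 (≈-4.2313)
After 7 (propagate distance d=14): x=-56708/525 (≈-108.0152) theta=-124399/29400 (≈-4.2313)
After 8 (thin lens f=15): x=-56708/525 (≈-108.0152) theta=1309663/441000 (≈2.9698)
Rounded to 4 decimal places: x = -108.0152, theta = 2.9698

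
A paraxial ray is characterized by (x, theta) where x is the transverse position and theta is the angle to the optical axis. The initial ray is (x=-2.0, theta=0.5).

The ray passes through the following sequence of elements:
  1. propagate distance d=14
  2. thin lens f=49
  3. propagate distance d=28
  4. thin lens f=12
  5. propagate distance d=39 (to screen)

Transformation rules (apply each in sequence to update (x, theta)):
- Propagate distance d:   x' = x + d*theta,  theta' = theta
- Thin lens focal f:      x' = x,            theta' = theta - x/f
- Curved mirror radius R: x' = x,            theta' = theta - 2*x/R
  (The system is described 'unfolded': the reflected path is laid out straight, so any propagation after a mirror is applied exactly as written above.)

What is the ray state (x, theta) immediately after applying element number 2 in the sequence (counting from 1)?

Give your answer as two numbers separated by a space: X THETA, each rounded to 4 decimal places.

Answer: 5.0000 0.3980

Derivation:
Initial: x=-2.0000 theta=0.5000
After 1 (propagate distance d=14): x=5.0000 theta=0.5000
After 2 (thin lens f=49): x=5.0000 theta=39/98 (≈0.3980)
Rounded to 4 decimal places: x = 5.0000, theta = 0.3980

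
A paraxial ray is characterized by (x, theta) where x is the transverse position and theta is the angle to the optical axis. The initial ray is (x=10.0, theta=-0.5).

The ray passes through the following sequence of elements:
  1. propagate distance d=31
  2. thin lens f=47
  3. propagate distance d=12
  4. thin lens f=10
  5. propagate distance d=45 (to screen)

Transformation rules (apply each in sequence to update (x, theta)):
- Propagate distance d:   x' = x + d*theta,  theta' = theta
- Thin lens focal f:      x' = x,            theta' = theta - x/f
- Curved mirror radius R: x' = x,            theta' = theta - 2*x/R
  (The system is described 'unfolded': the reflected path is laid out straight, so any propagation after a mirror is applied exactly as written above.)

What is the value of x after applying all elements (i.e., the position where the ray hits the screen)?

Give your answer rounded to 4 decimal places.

Initial: x=10.0000 theta=-0.5000
After 1 (propagate distance d=31): x=-5.5000 theta=-0.5000
After 2 (thin lens f=47): x=-5.5000 theta=-18/47 (≈-0.3830)
After 3 (propagate distance d=12): x=-949/94 (≈-10.0957) theta=-18/47 (≈-0.3830)
After 4 (thin lens f=10): x=-949/94 (≈-10.0957) theta=589/940 (≈0.6266)
After 5 (propagate distance d=45 (to screen)): x=3403/188 (≈18.1011) theta=589/940 (≈0.6266)
Rounded to 4 decimal places: x = 18.1011

Answer: 18.1011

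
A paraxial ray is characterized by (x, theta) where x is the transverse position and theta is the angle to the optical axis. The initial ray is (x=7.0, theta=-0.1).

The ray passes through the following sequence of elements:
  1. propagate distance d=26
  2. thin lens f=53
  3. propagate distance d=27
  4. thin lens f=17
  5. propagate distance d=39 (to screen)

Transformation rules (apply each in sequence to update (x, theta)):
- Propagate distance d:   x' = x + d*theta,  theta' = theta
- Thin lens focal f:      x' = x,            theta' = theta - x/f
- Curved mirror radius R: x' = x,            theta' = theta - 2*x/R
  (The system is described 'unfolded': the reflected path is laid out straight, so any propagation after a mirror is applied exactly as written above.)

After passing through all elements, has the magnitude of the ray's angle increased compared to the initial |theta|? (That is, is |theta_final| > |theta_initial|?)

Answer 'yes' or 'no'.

Answer: yes

Derivation:
Initial: x=7.0000 theta=-0.1000
After 1 (propagate distance d=26): x=4.4000 theta=-0.1000
After 2 (thin lens f=53): x=4.4000 theta=-97/530 (≈-0.1830)
After 3 (propagate distance d=27): x=-287/530 (≈-0.5415) theta=-97/530 (≈-0.1830)
After 4 (thin lens f=17): x=-287/530 (≈-0.5415) theta=-681/4505 (≈-0.1512)
After 5 (propagate distance d=39 (to screen)): x=-57997/9010 (≈-6.4370) theta=-681/4505 (≈-0.1512)
|theta_initial|=0.1000 |theta_final|=681/4505 (≈0.1512) -> increased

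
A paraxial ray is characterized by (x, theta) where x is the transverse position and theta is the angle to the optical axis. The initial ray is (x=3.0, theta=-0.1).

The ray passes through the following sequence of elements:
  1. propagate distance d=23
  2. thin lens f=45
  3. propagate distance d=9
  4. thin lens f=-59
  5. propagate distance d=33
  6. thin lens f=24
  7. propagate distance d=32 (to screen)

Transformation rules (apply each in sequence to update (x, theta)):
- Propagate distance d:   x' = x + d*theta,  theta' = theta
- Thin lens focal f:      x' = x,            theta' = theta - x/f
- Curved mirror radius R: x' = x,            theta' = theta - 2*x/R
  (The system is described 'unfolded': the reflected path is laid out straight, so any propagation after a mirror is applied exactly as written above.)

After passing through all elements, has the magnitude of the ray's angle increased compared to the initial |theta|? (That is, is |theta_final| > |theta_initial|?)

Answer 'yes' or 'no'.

Answer: no

Derivation:
Initial: x=3.0000 theta=-0.1000
After 1 (propagate distance d=23): x=0.7000 theta=-0.1000
After 2 (thin lens f=45): x=0.7000 theta=-26/225 (≈-0.1156)
After 3 (propagate distance d=9): x=-0.3400 theta=-26/225 (≈-0.1156)
After 4 (thin lens f=-59): x=-0.3400 theta=-3221/26550 (≈-0.1213)
After 5 (propagate distance d=33): x=-3844/885 (≈-4.3435) theta=-3221/26550 (≈-0.1213)
After 6 (thin lens f=24): x=-3844/885 (≈-4.3435) theta=88/1475 (≈0.0597)
After 7 (propagate distance d=32 (to screen)): x=-10772/4425 (≈-2.4344) theta=88/1475 (≈0.0597)
|theta_initial|=0.1000 |theta_final|=88/1475 (≈0.0597) -> not increased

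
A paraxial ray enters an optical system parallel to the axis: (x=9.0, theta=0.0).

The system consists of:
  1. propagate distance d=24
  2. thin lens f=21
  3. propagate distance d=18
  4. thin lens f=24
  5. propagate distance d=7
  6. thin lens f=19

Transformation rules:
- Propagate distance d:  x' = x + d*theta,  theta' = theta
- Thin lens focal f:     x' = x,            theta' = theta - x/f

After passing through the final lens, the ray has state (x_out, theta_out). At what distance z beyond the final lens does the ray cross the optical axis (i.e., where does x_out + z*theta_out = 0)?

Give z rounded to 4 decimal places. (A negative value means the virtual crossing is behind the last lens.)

Initial: x=9.0000 theta=0.0000
After 1 (propagate distance d=24): x=9.0000 theta=0.0000
After 2 (thin lens f=21): x=9.0000 theta=-3/7 (≈-0.4286)
After 3 (propagate distance d=18): x=9/7 (≈1.2857) theta=-3/7 (≈-0.4286)
After 4 (thin lens f=24): x=9/7 (≈1.2857) theta=-27/56 (≈-0.4821)
After 5 (propagate distance d=7): x=-117/56 (≈-2.0893) theta=-27/56 (≈-0.4821)
After 6 (thin lens f=19): x=-117/56 (≈-2.0893) theta=-99/266 (≈-0.3722)
z_focus = -x_out/theta_out = -(-117/56)/(-99/266) = -247/44 ≈ -5.6136
Rounded to 4 decimal places: z = -5.6136

Answer: -5.6136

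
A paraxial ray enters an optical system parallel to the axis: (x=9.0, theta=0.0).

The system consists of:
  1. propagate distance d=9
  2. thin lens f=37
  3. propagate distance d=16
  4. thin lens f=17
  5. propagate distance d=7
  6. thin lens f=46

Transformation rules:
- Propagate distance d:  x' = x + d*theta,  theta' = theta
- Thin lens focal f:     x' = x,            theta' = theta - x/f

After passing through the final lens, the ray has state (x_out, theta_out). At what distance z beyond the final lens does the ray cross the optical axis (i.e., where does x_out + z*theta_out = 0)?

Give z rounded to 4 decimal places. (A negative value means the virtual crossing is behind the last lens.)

Answer: 2.2762

Derivation:
Initial: x=9.0000 theta=0.0000
After 1 (propagate distance d=9): x=9.0000 theta=0.0000
After 2 (thin lens f=37): x=9.0000 theta=-9/37 (≈-0.2432)
After 3 (propagate distance d=16): x=189/37 (≈5.1081) theta=-9/37 (≈-0.2432)
After 4 (thin lens f=17): x=189/37 (≈5.1081) theta=-342/629 (≈-0.5437)
After 5 (propagate distance d=7): x=819/629 (≈1.3021) theta=-342/629 (≈-0.5437)
After 6 (thin lens f=46): x=819/629 (≈1.3021) theta=-16551/28934 (≈-0.5720)
z_focus = -x_out/theta_out = -(819/629)/(-16551/28934) = 4186/1839 ≈ 2.2762
Rounded to 4 decimal places: z = 2.2762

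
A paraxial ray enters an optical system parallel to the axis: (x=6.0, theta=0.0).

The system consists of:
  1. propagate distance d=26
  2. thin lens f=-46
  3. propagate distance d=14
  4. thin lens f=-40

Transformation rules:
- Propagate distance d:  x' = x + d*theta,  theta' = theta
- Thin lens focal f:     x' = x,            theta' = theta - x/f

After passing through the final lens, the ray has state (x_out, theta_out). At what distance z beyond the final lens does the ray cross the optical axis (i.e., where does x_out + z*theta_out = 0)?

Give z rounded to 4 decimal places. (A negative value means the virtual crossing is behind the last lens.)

Initial: x=6.0000 theta=0.0000
After 1 (propagate distance d=26): x=6.0000 theta=0.0000
After 2 (thin lens f=-46): x=6.0000 theta=3/23 (≈0.1304)
After 3 (propagate distance d=14): x=180/23 (≈7.8261) theta=3/23 (≈0.1304)
After 4 (thin lens f=-40): x=180/23 (≈7.8261) theta=15/46 (≈0.3261)
z_focus = -x_out/theta_out = -(180/23)/(15/46) = -24.0000
Rounded to 4 decimal places: z = -24.0000

Answer: -24.0000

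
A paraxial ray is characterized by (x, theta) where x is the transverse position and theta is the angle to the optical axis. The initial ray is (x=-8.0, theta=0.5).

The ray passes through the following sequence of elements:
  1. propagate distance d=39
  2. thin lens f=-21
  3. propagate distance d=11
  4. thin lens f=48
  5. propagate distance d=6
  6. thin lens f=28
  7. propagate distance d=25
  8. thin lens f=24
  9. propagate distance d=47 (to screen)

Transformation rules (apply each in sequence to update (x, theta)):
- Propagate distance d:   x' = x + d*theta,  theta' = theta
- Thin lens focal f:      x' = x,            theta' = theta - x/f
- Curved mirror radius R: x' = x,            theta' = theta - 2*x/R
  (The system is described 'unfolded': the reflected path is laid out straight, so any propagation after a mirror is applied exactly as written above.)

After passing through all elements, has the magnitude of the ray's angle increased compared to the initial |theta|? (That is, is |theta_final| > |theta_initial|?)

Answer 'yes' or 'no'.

Answer: yes

Derivation:
Initial: x=-8.0000 theta=0.5000
After 1 (propagate distance d=39): x=11.5000 theta=0.5000
After 2 (thin lens f=-21): x=11.5000 theta=22/21 (≈1.0476)
After 3 (propagate distance d=11): x=967/42 (≈23.0238) theta=22/21 (≈1.0476)
After 4 (thin lens f=48): x=967/42 (≈23.0238) theta=1145/2016 (≈0.5680)
After 5 (propagate distance d=6): x=8881/336 (≈26.4315) theta=1145/2016 (≈0.5680)
After 6 (thin lens f=28): x=8881/336 (≈26.4315) theta=-10613/28224 (≈-0.3760)
After 7 (propagate distance d=25): x=480679/28224 (≈17.0309) theta=-10613/28224 (≈-0.3760)
After 8 (thin lens f=24): x=480679/28224 (≈17.0309) theta=-735391/677376 (≈-1.0856)
After 9 (propagate distance d=47 (to screen)): x=-3289583/96768 (≈-33.9945) theta=-735391/677376 (≈-1.0856)
|theta_initial|=0.5000 |theta_final|=735391/677376 (≈1.0856) -> increased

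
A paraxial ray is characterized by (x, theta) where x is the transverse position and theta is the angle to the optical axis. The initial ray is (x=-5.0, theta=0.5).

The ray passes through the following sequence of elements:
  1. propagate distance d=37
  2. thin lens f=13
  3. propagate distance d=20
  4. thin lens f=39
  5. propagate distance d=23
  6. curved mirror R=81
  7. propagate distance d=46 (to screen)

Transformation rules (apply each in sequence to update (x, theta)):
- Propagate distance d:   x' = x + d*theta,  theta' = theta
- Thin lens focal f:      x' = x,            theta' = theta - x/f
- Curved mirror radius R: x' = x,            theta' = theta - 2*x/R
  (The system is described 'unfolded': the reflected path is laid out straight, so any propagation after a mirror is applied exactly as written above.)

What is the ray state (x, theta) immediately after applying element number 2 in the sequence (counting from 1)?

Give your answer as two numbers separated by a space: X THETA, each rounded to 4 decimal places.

Initial: x=-5.0000 theta=0.5000
After 1 (propagate distance d=37): x=13.5000 theta=0.5000
After 2 (thin lens f=13): x=13.5000 theta=-7/13 (≈-0.5385)
Rounded to 4 decimal places: x = 13.5000, theta = -0.5385

Answer: 13.5000 -0.5385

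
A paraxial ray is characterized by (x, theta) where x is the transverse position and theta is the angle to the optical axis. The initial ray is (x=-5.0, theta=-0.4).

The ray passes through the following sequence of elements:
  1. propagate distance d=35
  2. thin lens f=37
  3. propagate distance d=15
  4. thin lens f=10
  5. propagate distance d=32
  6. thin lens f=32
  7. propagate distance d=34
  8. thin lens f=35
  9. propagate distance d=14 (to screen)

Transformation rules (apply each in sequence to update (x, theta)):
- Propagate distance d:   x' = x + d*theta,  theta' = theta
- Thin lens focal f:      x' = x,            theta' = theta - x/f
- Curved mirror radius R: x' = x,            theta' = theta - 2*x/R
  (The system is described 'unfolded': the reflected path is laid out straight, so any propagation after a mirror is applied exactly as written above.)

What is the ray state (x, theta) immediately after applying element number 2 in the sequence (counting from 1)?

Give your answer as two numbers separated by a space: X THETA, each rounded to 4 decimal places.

Initial: x=-5.0000 theta=-0.4000
After 1 (propagate distance d=35): x=-19.0000 theta=-0.4000
After 2 (thin lens f=37): x=-19.0000 theta=21/185 (≈0.1135)
Rounded to 4 decimal places: x = -19.0000, theta = 0.1135

Answer: -19.0000 0.1135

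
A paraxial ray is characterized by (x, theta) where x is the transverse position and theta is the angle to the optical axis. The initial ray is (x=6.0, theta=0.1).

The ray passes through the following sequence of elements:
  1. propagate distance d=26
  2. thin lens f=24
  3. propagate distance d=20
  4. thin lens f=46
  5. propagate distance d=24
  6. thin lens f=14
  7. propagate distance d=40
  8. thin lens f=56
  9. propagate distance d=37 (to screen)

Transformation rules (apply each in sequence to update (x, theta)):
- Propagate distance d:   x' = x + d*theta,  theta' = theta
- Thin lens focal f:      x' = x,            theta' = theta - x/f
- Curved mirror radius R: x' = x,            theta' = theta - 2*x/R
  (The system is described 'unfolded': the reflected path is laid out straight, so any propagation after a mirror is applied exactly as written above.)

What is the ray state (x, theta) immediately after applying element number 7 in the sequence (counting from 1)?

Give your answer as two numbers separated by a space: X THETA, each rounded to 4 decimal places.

Answer: -4.8540 -0.0074

Derivation:
Initial: x=6.0000 theta=0.1000
After 1 (propagate distance d=26): x=8.6000 theta=0.1000
After 2 (thin lens f=24): x=8.6000 theta=-31/120 (≈-0.2583)
After 3 (propagate distance d=20): x=103/30 (≈3.4333) theta=-31/120 (≈-0.2583)
After 4 (thin lens f=46): x=103/30 (≈3.4333) theta=-919/2760 (≈-0.3330)
After 5 (propagate distance d=24): x=-629/138 (≈-4.5580) theta=-919/2760 (≈-0.3330)
After 6 (thin lens f=14): x=-629/138 (≈-4.5580) theta=-143/19320 (≈-0.0074)
After 7 (propagate distance d=40): x=-1563/322 (≈-4.8540) theta=-143/19320 (≈-0.0074)
Rounded to 4 decimal places: x = -4.8540, theta = -0.0074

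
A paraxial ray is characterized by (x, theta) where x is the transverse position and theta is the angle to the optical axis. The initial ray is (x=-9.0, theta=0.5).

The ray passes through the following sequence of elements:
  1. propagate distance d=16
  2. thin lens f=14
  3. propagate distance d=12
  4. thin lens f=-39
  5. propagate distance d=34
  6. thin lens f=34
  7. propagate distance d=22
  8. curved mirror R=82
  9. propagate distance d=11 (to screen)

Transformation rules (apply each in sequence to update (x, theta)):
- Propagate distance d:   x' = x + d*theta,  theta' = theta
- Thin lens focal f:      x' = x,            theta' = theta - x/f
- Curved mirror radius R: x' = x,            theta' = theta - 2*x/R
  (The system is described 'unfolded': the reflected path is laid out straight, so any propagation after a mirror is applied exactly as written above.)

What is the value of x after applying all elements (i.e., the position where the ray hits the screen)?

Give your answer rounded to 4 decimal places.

Initial: x=-9.0000 theta=0.5000
After 1 (propagate distance d=16): x=-1.0000 theta=0.5000
After 2 (thin lens f=14): x=-1.0000 theta=4/7 (≈0.5714)
After 3 (propagate distance d=12): x=41/7 (≈5.8571) theta=4/7 (≈0.5714)
After 4 (thin lens f=-39): x=41/7 (≈5.8571) theta=197/273 (≈0.7216)
After 5 (propagate distance d=34): x=8297/273 (≈30.3919) theta=197/273 (≈0.7216)
After 6 (thin lens f=34): x=8297/273 (≈30.3919) theta=-41/238 (≈-0.1723)
After 7 (propagate distance d=22): x=123460/4641 (≈26.6020) theta=-41/238 (≈-0.1723)
After 8 (curved mirror R=82): x=123460/4641 (≈26.6020) theta=-312479/380562 (≈-0.8211)
After 9 (propagate distance d=11 (to screen)): x=2228817/126854 (≈17.5699) theta=-312479/380562 (≈-0.8211)
Rounded to 4 decimal places: x = 17.5699

Answer: 17.5699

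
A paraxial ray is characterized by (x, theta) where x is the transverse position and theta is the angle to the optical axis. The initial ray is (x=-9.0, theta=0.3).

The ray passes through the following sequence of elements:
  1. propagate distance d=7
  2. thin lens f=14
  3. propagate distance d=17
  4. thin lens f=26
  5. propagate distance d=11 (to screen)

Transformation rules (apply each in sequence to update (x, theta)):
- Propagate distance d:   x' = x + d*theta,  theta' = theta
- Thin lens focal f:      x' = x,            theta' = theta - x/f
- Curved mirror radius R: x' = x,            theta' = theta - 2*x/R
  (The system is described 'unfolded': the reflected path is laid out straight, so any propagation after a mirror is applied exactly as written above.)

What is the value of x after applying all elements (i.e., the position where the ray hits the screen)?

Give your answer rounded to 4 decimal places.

Initial: x=-9.0000 theta=0.3000
After 1 (propagate distance d=7): x=-6.9000 theta=0.3000
After 2 (thin lens f=14): x=-6.9000 theta=111/140 (≈0.7929)
After 3 (propagate distance d=17): x=921/140 (≈6.5786) theta=111/140 (≈0.7929)
After 4 (thin lens f=26): x=921/140 (≈6.5786) theta=393/728 (≈0.5398)
After 5 (propagate distance d=11 (to screen)): x=45561/3640 (≈12.5168) theta=393/728 (≈0.5398)
Rounded to 4 decimal places: x = 12.5168

Answer: 12.5168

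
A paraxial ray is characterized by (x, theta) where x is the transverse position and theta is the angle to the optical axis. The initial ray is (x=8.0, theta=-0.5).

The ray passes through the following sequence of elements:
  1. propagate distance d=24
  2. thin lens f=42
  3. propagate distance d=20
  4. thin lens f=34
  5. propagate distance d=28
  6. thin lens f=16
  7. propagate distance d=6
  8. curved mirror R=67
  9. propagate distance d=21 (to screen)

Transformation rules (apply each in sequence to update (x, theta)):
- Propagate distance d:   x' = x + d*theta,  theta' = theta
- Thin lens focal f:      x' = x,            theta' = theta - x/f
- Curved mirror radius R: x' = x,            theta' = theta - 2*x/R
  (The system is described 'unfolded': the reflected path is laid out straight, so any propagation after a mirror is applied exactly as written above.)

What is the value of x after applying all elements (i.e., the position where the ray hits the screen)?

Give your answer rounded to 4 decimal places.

Answer: 13.3965

Derivation:
Initial: x=8.0000 theta=-0.5000
After 1 (propagate distance d=24): x=-4.0000 theta=-0.5000
After 2 (thin lens f=42): x=-4.0000 theta=-17/42 (≈-0.4048)
After 3 (propagate distance d=20): x=-254/21 (≈-12.0952) theta=-17/42 (≈-0.4048)
After 4 (thin lens f=34): x=-254/21 (≈-12.0952) theta=-5/102 (≈-0.0490)
After 5 (propagate distance d=28): x=-4808/357 (≈-13.4678) theta=-5/102 (≈-0.0490)
After 6 (thin lens f=16): x=-4808/357 (≈-13.4678) theta=283/357 (≈0.7927)
After 7 (propagate distance d=6): x=-3110/357 (≈-8.7115) theta=283/357 (≈0.7927)
After 8 (curved mirror R=67): x=-3110/357 (≈-8.7115) theta=25181/23919 (≈1.0528)
After 9 (propagate distance d=21 (to screen)): x=320431/23919 (≈13.3965) theta=25181/23919 (≈1.0528)
Rounded to 4 decimal places: x = 13.3965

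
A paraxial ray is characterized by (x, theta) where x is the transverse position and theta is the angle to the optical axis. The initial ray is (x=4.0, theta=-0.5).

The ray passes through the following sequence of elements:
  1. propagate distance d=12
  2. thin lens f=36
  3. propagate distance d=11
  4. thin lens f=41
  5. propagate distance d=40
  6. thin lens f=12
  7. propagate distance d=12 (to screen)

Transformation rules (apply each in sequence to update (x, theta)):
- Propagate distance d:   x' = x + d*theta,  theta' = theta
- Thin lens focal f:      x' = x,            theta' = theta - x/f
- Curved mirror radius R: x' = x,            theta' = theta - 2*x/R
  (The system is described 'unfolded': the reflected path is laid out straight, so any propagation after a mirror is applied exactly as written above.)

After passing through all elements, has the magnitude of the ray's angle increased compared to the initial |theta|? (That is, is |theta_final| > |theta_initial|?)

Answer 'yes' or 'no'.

Initial: x=4.0000 theta=-0.5000
After 1 (propagate distance d=12): x=-2.0000 theta=-0.5000
After 2 (thin lens f=36): x=-2.0000 theta=-4/9 (≈-0.4444)
After 3 (propagate distance d=11): x=-62/9 (≈-6.8889) theta=-4/9 (≈-0.4444)
After 4 (thin lens f=41): x=-62/9 (≈-6.8889) theta=-34/123 (≈-0.2764)
After 5 (propagate distance d=40): x=-6622/369 (≈-17.9458) theta=-34/123 (≈-0.2764)
After 6 (thin lens f=12): x=-6622/369 (≈-17.9458) theta=2699/2214 (≈1.2191)
After 7 (propagate distance d=12 (to screen)): x=-136/41 (≈-3.3171) theta=2699/2214 (≈1.2191)
|theta_initial|=0.5000 |theta_final|=2699/2214 (≈1.2191) -> increased

Answer: yes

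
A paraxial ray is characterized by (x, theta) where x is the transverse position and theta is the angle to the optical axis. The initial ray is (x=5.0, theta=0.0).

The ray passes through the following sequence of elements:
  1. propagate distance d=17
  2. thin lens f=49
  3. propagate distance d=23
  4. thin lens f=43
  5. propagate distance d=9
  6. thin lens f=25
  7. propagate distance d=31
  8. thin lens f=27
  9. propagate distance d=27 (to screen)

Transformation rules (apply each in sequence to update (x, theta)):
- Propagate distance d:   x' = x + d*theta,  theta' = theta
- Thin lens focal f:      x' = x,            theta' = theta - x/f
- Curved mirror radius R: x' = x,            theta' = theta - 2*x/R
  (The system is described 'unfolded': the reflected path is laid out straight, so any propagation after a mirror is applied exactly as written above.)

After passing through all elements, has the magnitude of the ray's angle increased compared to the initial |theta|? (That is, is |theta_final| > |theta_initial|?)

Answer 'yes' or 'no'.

Answer: yes

Derivation:
Initial: x=5.0000 theta=0.0000
After 1 (propagate distance d=17): x=5.0000 theta=0.0000
After 2 (thin lens f=49): x=5.0000 theta=-5/49 (≈-0.1020)
After 3 (propagate distance d=23): x=130/49 (≈2.6531) theta=-5/49 (≈-0.1020)
After 4 (thin lens f=43): x=130/49 (≈2.6531) theta=-345/2107 (≈-0.1637)
After 5 (propagate distance d=9): x=355/301 (≈1.1794) theta=-345/2107 (≈-0.1637)
After 6 (thin lens f=25): x=355/301 (≈1.1794) theta=-2222/10535 (≈-0.2109)
After 7 (propagate distance d=31): x=-56457/10535 (≈-5.3590) theta=-2222/10535 (≈-0.2109)
After 8 (thin lens f=27): x=-56457/10535 (≈-5.3590) theta=-131/10535 (≈-0.0124)
After 9 (propagate distance d=27 (to screen)): x=-59994/10535 (≈-5.6947) theta=-131/10535 (≈-0.0124)
|theta_initial|=0.0000 |theta_final|=131/10535 (≈0.0124) -> increased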